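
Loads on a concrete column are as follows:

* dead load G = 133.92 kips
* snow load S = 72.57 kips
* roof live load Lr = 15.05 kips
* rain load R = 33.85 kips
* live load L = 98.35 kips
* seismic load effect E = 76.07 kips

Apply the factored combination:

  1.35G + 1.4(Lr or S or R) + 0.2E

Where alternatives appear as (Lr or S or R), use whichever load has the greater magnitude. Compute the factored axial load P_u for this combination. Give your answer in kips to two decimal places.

(Lr or S or R) → S = 72.57 kips.
1.35(133.92) + 1.4(72.57) + 0.2(76.07) = 180.79 + 101.60 + 15.21 = 297.60
P_u = 297.60 kips.

297.60 kips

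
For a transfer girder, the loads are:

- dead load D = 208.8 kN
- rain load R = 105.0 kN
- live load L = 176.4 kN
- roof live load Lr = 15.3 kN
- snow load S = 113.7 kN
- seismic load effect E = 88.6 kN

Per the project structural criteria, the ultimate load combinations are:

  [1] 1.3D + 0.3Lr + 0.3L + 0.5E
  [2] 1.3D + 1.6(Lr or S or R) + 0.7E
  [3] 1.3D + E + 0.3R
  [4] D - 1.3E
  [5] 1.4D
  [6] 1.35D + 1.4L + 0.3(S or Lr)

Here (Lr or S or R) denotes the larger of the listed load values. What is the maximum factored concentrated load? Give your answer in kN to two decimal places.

(Lr or S or R) → S = 113.7 kN; (S or Lr) → S = 113.7 kN.
[1] 1.3(208.8) + 0.3(15.3) + 0.3(176.4) + 0.5(88.6) = 373.25
[2] 1.3(208.8) + 1.6(113.7) + 0.7(88.6) = 515.38
[3] 1.3(208.8) + 1.0(88.6) + 0.3(105.0) = 391.54
[4] 1.0(208.8) - 1.3(88.6) = 93.62
[5] 1.4(208.8) = 292.32
[6] 1.35(208.8) + 1.4(176.4) + 0.3(113.7) = 562.95
Combination 6 governs: P_u = 562.95 kN.

562.95 kN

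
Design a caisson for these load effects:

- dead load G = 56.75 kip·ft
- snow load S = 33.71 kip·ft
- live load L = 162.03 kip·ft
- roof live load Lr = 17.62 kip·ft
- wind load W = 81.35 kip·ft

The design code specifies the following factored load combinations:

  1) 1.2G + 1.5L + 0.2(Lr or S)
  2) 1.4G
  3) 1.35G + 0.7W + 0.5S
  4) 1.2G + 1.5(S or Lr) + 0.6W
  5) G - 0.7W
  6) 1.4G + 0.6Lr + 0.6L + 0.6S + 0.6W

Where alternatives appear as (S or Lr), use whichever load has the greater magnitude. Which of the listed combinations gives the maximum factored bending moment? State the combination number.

(Lr or S) → S = 33.71 kip·ft; (S or Lr) → S = 33.71 kip·ft.
1) 1.2(56.75) + 1.5(162.03) + 0.2(33.71) = 68.10 + 243.05 + 6.74 = 317.89
2) 1.4(56.75) = 79.45
3) 1.35(56.75) + 0.7(81.35) + 0.5(33.71) = 150.41
4) 1.2(56.75) + 1.5(33.71) + 0.6(81.35) = 68.10 + 50.57 + 48.81 = 167.48
5) 1.0(56.75) - 0.7(81.35) = 56.75 - 56.95 = -0.20
6) 1.4(56.75) + 0.6(17.62) + 0.6(162.03) + 0.6(33.71) + 0.6(81.35) = 79.45 + 10.57 + 97.22 + 20.23 + 48.81 = 256.28
The largest value is 317.89 kip·ft from combination 1.

Combination 1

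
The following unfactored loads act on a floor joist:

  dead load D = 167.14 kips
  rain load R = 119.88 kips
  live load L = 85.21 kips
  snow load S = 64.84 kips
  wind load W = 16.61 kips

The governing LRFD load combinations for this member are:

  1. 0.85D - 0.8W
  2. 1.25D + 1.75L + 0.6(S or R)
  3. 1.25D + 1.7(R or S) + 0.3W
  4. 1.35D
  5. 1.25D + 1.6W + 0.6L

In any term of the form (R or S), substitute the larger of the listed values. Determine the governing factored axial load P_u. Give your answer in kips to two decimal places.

429.97 kips

(S or R) → R = 119.88 kips; (R or S) → R = 119.88 kips.
1. 0.85(167.14) - 0.8(16.61) = 142.07 - 13.29 = 128.78
2. 1.25(167.14) + 1.75(85.21) + 0.6(119.88) = 429.97
3. 1.25(167.14) + 1.7(119.88) + 0.3(16.61) = 417.70
4. 1.35(167.14) = 225.64
5. 1.25(167.14) + 1.6(16.61) + 0.6(85.21) = 286.63
Maximum is from combination 2.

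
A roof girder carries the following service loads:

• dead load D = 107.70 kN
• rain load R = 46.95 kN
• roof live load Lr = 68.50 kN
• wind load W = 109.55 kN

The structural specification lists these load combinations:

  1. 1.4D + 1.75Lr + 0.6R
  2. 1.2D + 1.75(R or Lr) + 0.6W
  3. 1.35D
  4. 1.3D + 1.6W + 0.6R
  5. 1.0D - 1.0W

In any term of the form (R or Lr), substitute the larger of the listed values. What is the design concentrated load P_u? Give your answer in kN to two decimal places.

343.46 kN

(R or Lr) → Lr = 68.50 kN.
1. 1.4(107.70) + 1.75(68.50) + 0.6(46.95) = 298.83
2. 1.2(107.70) + 1.75(68.50) + 0.6(109.55) = 314.85
3. 1.35(107.70) = 145.40
4. 1.3(107.70) + 1.6(109.55) + 0.6(46.95) = 343.46
5. 1.0(107.70) - 1.0(109.55) = -1.85
Combination 4 governs: P_u = 343.46 kN.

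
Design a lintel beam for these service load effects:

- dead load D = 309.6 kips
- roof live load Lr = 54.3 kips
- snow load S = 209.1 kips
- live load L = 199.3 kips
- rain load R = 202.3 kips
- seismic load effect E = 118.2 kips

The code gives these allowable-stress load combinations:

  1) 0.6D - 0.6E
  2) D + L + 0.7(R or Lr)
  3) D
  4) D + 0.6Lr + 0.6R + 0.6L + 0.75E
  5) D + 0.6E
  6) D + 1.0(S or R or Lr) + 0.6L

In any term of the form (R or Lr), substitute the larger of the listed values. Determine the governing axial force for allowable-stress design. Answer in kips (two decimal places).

(R or Lr) → R = 202.3 kips; (S or R or Lr) → S = 209.1 kips.
1) 0.6(309.6) - 0.6(118.2) = 114.84
2) 1.0(309.6) + 1.0(199.3) + 0.7(202.3) = 650.51
3) 1.0(309.6) = 309.60
4) 1.0(309.6) + 0.6(54.3) + 0.6(202.3) + 0.6(199.3) + 0.75(118.2) = 671.79
5) 1.0(309.6) + 0.6(118.2) = 380.52
6) 1.0(309.6) + 1.0(209.1) + 0.6(199.3) = 638.28
The controlling combination is 4, giving 671.79 kips.

671.79 kips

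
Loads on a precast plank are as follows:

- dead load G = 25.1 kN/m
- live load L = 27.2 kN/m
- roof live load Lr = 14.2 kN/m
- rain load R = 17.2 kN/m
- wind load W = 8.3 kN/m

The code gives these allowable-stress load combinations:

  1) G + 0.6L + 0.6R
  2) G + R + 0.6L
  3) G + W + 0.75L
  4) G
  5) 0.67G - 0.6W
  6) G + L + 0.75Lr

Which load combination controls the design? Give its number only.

1) 1.0(25.1) + 0.6(27.2) + 0.6(17.2) = 25.1 + 16.3 + 10.3 = 51.7
2) 1.0(25.1) + 1.0(17.2) + 0.6(27.2) = 25.1 + 17.2 + 16.3 = 58.6
3) 1.0(25.1) + 1.0(8.3) + 0.75(27.2) = 25.1 + 8.3 + 20.4 = 53.8
4) 1.0(25.1) = 25.1
5) 0.67(25.1) - 0.6(8.3) = 16.8 - 5.0 = 11.8
6) 1.0(25.1) + 1.0(27.2) + 0.75(14.2) = 25.1 + 27.2 + 10.7 = 63.0
The largest value is 63.0 kN/m from combination 6.

Combination 6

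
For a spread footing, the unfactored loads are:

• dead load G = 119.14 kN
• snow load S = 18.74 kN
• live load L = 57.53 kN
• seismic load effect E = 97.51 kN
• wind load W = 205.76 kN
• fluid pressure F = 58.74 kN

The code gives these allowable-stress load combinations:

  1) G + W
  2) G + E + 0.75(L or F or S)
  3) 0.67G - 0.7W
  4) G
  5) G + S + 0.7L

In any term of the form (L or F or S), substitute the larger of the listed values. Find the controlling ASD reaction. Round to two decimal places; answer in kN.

324.90 kN

(L or F or S) → F = 58.74 kN.
1) 1.0(119.14) + 1.0(205.76) = 119.14 + 205.76 = 324.90
2) 1.0(119.14) + 1.0(97.51) + 0.75(58.74) = 119.14 + 97.51 + 44.06 = 260.71
3) 0.67(119.14) - 0.7(205.76) = 79.82 - 144.03 = -64.21
4) 1.0(119.14) = 119.14
5) 1.0(119.14) + 1.0(18.74) + 0.7(57.53) = 119.14 + 18.74 + 40.27 = 178.15
Combination 1 governs: V = 324.90 kN.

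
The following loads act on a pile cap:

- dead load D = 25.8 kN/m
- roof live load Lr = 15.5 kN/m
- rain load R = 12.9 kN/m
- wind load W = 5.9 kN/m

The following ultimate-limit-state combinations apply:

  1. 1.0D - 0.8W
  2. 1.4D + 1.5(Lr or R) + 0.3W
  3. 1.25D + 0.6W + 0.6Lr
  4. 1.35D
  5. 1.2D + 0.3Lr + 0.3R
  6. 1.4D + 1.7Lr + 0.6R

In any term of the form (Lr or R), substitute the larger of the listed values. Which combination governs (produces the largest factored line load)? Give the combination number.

Combination 6

(Lr or R) → Lr = 15.5 kN/m.
1. 1.0(25.8) - 0.8(5.9) = 21.1
2. 1.4(25.8) + 1.5(15.5) + 0.3(5.9) = 61.1
3. 1.25(25.8) + 0.6(5.9) + 0.6(15.5) = 45.1
4. 1.35(25.8) = 34.8
5. 1.2(25.8) + 0.3(15.5) + 0.3(12.9) = 39.5
6. 1.4(25.8) + 1.7(15.5) + 0.6(12.9) = 70.2
The largest value is 70.2 kN/m from combination 6.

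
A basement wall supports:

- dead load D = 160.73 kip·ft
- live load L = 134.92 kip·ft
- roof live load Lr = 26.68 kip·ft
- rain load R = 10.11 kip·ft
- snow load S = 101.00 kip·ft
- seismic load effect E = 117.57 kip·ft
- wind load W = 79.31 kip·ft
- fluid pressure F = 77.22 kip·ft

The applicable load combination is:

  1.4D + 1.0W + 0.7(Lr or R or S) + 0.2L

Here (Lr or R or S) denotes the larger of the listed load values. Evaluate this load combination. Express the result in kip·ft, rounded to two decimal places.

(Lr or R or S) → S = 101.00 kip·ft.
1.4(160.73) + 1.0(79.31) + 0.7(101.00) + 0.2(134.92) = 402.02
M_u = 402.02 kip·ft.

402.02 kip·ft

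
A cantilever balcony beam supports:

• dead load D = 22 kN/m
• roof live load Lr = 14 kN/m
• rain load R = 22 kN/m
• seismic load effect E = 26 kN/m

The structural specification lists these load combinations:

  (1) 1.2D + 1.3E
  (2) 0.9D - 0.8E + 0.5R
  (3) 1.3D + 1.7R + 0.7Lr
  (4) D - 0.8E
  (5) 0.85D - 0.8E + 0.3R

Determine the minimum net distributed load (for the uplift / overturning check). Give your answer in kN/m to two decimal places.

(1) 1.2(22) + 1.3(26) = 26.40 + 33.80 = 60.20
(2) 0.9(22) - 0.8(26) + 0.5(22) = 19.80 - 20.80 + 11.00 = 10.00
(3) 1.3(22) + 1.7(22) + 0.7(14) = 28.60 + 37.40 + 9.80 = 75.80
(4) 1.0(22) - 0.8(26) = 22.00 - 20.80 = 1.20
(5) 0.85(22) - 0.8(26) + 0.3(22) = 18.70 - 20.80 + 6.60 = 4.50
Combination 4 gives the minimum: 1.20 kN/m.

1.20 kN/m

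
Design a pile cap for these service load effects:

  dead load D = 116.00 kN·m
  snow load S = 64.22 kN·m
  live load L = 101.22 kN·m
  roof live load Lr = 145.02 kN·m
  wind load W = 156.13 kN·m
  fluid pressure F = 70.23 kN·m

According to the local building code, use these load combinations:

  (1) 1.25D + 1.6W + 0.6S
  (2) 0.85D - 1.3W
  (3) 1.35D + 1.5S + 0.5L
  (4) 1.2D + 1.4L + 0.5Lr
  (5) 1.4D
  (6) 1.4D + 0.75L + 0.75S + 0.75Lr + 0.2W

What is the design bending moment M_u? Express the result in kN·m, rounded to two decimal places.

433.34 kN·m

(1) 1.25(116.00) + 1.6(156.13) + 0.6(64.22) = 145.00 + 249.81 + 38.53 = 433.34
(2) 0.85(116.00) - 1.3(156.13) = 98.60 - 202.97 = -104.37
(3) 1.35(116.00) + 1.5(64.22) + 0.5(101.22) = 156.60 + 96.33 + 50.61 = 303.54
(4) 1.2(116.00) + 1.4(101.22) + 0.5(145.02) = 139.20 + 141.71 + 72.51 = 353.42
(5) 1.4(116.00) = 162.40
(6) 1.4(116.00) + 0.75(101.22) + 0.75(64.22) + 0.75(145.02) + 0.2(156.13) = 426.47
Combination 1 governs: M_u = 433.34 kN·m.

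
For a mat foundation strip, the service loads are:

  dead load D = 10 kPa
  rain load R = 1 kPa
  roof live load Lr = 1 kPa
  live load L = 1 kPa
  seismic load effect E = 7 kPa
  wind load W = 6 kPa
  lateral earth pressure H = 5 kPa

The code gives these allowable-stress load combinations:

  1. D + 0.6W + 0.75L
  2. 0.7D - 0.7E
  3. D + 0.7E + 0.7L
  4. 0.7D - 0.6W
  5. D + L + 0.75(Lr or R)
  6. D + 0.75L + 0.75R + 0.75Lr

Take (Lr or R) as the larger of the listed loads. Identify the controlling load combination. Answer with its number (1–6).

Combination 3

(Lr or R) → Lr = 1 kPa.
1. 1.0(10) + 0.6(6) + 0.75(1) = 14.4
2. 0.7(10) - 0.7(7) = 2.1
3. 1.0(10) + 0.7(7) + 0.7(1) = 15.6
4. 0.7(10) - 0.6(6) = 3.4
5. 1.0(10) + 1.0(1) + 0.75(1) = 11.8
6. 1.0(10) + 0.75(1) + 0.75(1) + 0.75(1) = 12.3
The largest value is 15.6 kPa from combination 3.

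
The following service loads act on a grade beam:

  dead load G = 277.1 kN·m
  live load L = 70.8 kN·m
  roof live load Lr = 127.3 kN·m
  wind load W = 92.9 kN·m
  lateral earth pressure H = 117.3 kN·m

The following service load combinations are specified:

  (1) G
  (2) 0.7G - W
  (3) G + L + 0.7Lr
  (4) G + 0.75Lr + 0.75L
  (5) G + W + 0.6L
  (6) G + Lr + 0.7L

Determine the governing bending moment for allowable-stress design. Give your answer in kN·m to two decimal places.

(1) 1.0(277.1) = 277.10
(2) 0.7(277.1) - 1.0(92.9) = 101.07
(3) 1.0(277.1) + 1.0(70.8) + 0.7(127.3) = 437.01
(4) 1.0(277.1) + 0.75(127.3) + 0.75(70.8) = 425.68
(5) 1.0(277.1) + 1.0(92.9) + 0.6(70.8) = 412.48
(6) 1.0(277.1) + 1.0(127.3) + 0.7(70.8) = 453.96
Combination 6 governs: M = 453.96 kN·m.

453.96 kN·m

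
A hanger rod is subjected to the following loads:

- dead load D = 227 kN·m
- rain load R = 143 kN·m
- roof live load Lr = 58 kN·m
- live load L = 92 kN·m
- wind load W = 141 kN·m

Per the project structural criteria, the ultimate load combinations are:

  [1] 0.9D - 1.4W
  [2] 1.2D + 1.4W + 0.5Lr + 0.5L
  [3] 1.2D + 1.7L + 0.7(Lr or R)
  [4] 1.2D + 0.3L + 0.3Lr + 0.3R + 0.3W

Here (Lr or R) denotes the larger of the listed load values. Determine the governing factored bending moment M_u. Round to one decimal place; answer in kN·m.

(Lr or R) → R = 143 kN·m.
[1] 0.9(227) - 1.4(141) = 204.3 - 197.4 = 6.9
[2] 1.2(227) + 1.4(141) + 0.5(58) + 0.5(92) = 272.4 + 197.4 + 29.0 + 46.0 = 544.8
[3] 1.2(227) + 1.7(92) + 0.7(143) = 272.4 + 156.4 + 100.1 = 528.9
[4] 1.2(227) + 0.3(92) + 0.3(58) + 0.3(143) + 0.3(141) = 272.4 + 27.6 + 17.4 + 42.9 + 42.3 = 402.6
Maximum is from combination 2.

544.8 kN·m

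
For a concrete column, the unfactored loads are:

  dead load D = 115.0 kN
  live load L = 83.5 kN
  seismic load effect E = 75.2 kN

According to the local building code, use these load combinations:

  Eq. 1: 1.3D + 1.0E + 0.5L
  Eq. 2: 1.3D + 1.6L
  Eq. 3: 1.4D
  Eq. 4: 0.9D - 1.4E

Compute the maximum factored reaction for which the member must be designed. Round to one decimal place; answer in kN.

Eq. 1: 1.3(115.0) + 1.0(75.2) + 0.5(83.5) = 149.5 + 75.2 + 41.8 = 266.5
Eq. 2: 1.3(115.0) + 1.6(83.5) = 149.5 + 133.6 = 283.1
Eq. 3: 1.4(115.0) = 161.0
Eq. 4: 0.9(115.0) - 1.4(75.2) = 103.5 - 105.3 = -1.8
Maximum is from combination 2.

283.1 kN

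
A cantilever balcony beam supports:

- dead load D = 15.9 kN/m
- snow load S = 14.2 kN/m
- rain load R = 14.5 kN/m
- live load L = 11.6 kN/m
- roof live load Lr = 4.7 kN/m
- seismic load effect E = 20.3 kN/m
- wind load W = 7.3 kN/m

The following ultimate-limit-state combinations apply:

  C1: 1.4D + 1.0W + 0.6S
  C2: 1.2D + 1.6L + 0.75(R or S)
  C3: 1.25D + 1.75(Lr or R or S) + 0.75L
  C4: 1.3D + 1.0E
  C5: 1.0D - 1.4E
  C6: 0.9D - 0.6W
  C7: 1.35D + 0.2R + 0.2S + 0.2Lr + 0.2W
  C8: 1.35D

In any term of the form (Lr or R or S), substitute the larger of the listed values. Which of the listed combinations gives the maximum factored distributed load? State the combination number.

(R or S) → R = 14.5 kN/m; (Lr or R or S) → R = 14.5 kN/m.
C1: 1.4(15.9) + 1.0(7.3) + 0.6(14.2) = 22.3 + 7.3 + 8.5 = 38.1
C2: 1.2(15.9) + 1.6(11.6) + 0.75(14.5) = 48.5
C3: 1.25(15.9) + 1.75(14.5) + 0.75(11.6) = 19.9 + 25.4 + 8.7 = 54.0
C4: 1.3(15.9) + 1.0(20.3) = 20.7 + 20.3 = 41.0
C5: 1.0(15.9) - 1.4(20.3) = 15.9 - 28.4 = -12.5
C6: 0.9(15.9) - 0.6(7.3) = 14.3 - 4.4 = 9.9
C7: 1.35(15.9) + 0.2(14.5) + 0.2(14.2) + 0.2(4.7) + 0.2(7.3) = 21.5 + 2.9 + 2.8 + 0.9 + 1.5 = 29.6
C8: 1.35(15.9) = 21.5
The largest value is 54.0 kN/m from combination 3.

Combination 3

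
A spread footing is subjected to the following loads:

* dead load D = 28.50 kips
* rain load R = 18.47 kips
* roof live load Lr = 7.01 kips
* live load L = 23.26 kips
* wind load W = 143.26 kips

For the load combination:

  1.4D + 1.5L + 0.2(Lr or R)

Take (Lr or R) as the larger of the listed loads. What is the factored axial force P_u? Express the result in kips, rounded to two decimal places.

(Lr or R) → R = 18.47 kips.
1.4(28.50) + 1.5(23.26) + 0.2(18.47) = 78.48
P_u = 78.48 kips.

78.48 kips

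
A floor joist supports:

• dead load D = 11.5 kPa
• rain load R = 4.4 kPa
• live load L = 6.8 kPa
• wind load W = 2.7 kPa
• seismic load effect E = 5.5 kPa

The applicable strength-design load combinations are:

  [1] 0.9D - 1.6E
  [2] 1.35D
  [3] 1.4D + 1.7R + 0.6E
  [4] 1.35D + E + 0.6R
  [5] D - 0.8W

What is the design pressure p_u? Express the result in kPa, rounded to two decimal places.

26.88 kPa

[1] 0.9(11.5) - 1.6(5.5) = 10.35 - 8.80 = 1.55
[2] 1.35(11.5) = 15.53
[3] 1.4(11.5) + 1.7(4.4) + 0.6(5.5) = 16.10 + 7.48 + 3.30 = 26.88
[4] 1.35(11.5) + 1.0(5.5) + 0.6(4.4) = 15.53 + 5.50 + 2.64 = 23.67
[5] 1.0(11.5) - 0.8(2.7) = 11.50 - 2.16 = 9.34
Maximum is from combination 3.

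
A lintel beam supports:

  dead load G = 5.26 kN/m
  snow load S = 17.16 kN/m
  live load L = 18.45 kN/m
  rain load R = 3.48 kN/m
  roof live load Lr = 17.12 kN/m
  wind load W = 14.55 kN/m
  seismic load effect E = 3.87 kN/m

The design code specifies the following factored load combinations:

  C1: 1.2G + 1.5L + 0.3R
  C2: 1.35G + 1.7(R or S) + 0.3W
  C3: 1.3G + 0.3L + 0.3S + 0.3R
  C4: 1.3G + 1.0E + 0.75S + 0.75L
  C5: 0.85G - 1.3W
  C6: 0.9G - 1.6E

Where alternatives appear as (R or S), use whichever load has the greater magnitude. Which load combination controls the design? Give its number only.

(R or S) → S = 17.16 kN/m.
C1: 1.2(5.26) + 1.5(18.45) + 0.3(3.48) = 35.03
C2: 1.35(5.26) + 1.7(17.16) + 0.3(14.55) = 40.64
C3: 1.3(5.26) + 0.3(18.45) + 0.3(17.16) + 0.3(3.48) = 18.57
C4: 1.3(5.26) + 1.0(3.87) + 0.75(17.16) + 0.75(18.45) = 37.42
C5: 0.85(5.26) - 1.3(14.55) = -14.44
C6: 0.9(5.26) - 1.6(3.87) = -1.46
The largest value is 40.64 kN/m from combination 2.

Combination 2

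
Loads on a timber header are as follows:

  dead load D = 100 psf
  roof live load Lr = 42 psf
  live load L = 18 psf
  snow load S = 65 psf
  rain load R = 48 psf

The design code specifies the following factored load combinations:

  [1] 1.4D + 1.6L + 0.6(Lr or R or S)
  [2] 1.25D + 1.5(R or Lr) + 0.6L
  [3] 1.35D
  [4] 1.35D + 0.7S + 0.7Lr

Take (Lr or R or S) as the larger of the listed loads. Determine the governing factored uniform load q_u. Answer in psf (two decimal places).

(Lr or R or S) → S = 65 psf; (R or Lr) → R = 48 psf.
[1] 1.4(100) + 1.6(18) + 0.6(65) = 140.00 + 28.80 + 39.00 = 207.80
[2] 1.25(100) + 1.5(48) + 0.6(18) = 125.00 + 72.00 + 10.80 = 207.80
[3] 1.35(100) = 135.00
[4] 1.35(100) + 0.7(65) + 0.7(42) = 135.00 + 45.50 + 29.40 = 209.90
Maximum is from combination 4.

209.90 psf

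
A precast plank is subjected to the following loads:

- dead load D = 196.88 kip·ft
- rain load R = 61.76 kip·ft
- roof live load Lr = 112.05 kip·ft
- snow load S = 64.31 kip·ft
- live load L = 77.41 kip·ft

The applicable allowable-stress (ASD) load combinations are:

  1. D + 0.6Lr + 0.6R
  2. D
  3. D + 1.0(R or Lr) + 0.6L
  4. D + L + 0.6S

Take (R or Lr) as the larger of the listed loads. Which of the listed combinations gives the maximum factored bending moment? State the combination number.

Combination 3

(R or Lr) → Lr = 112.05 kip·ft.
1. 1.0(196.88) + 0.6(112.05) + 0.6(61.76) = 196.88 + 67.23 + 37.06 = 301.17
2. 1.0(196.88) = 196.88
3. 1.0(196.88) + 1.0(112.05) + 0.6(77.41) = 196.88 + 112.05 + 46.45 = 355.38
4. 1.0(196.88) + 1.0(77.41) + 0.6(64.31) = 196.88 + 77.41 + 38.59 = 312.88
The largest value is 355.38 kip·ft from combination 3.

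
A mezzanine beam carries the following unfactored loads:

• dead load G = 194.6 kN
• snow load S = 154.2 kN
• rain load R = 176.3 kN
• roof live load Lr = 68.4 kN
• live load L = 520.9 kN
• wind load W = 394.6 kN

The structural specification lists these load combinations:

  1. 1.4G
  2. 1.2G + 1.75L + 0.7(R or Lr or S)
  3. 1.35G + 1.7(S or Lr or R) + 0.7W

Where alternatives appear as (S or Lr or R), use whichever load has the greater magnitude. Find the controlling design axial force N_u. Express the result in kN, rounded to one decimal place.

(R or Lr or S) → R = 176.3 kN; (S or Lr or R) → R = 176.3 kN.
1. 1.4(194.6) = 272.4
2. 1.2(194.6) + 1.75(520.9) + 0.7(176.3) = 1268.5
3. 1.35(194.6) + 1.7(176.3) + 0.7(394.6) = 838.6
Combination 2 governs: N_u = 1268.5 kN.

1268.5 kN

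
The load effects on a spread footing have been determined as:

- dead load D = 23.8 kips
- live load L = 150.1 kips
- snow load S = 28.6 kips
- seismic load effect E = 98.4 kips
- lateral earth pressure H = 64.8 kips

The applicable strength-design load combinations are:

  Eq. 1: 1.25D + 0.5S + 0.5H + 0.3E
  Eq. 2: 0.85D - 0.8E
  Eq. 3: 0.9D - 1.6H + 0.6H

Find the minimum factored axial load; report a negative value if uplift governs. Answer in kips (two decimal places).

Eq. 1: 1.25(23.8) + 0.5(28.6) + 0.5(64.8) + 0.3(98.4) = 29.75 + 14.30 + 32.40 + 29.52 = 105.97
Eq. 2: 0.85(23.8) - 0.8(98.4) = 20.23 - 78.72 = -58.49
Eq. 3: 0.9(23.8) - 1.6(64.8) + 0.6(64.8) = 21.42 - 103.68 + 38.88 = -43.38
Combination 2 gives the minimum: -58.49 kips.

-58.49 kips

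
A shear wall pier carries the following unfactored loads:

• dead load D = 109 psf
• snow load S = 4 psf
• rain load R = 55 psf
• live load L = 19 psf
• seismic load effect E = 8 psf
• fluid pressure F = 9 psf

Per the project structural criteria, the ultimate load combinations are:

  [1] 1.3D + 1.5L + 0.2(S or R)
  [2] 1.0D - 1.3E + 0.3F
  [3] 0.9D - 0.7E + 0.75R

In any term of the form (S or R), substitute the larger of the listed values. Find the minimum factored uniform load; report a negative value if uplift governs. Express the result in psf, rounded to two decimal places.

101.30 psf

(S or R) → R = 55 psf.
[1] 1.3(109) + 1.5(19) + 0.2(55) = 181.20
[2] 1.0(109) - 1.3(8) + 0.3(9) = 101.30
[3] 0.9(109) - 0.7(8) + 0.75(55) = 133.75
Combination 2 gives the minimum: 101.30 psf.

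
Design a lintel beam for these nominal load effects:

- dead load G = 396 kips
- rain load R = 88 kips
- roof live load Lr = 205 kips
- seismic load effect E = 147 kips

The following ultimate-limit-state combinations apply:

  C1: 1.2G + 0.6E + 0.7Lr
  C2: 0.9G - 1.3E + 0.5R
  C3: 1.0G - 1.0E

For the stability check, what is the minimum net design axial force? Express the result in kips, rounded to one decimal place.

209.3 kips

C1: 1.2(396) + 0.6(147) + 0.7(205) = 706.9
C2: 0.9(396) - 1.3(147) + 0.5(88) = 209.3
C3: 1.0(396) - 1.0(147) = 249.0
Combination 2 gives the minimum: 209.3 kips.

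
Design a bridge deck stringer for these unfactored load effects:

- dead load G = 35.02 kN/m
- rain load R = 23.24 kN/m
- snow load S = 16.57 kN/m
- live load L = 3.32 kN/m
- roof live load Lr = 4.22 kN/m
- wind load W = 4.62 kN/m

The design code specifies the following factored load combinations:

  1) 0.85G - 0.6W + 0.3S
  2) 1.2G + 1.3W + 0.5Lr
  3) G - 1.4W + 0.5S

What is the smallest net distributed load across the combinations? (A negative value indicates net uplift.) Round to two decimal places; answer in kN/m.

31.97 kN/m

1) 0.85(35.02) - 0.6(4.62) + 0.3(16.57) = 31.97
2) 1.2(35.02) + 1.3(4.62) + 0.5(4.22) = 50.14
3) 1.0(35.02) - 1.4(4.62) + 0.5(16.57) = 36.84
Combination 1 gives the minimum: 31.97 kN/m.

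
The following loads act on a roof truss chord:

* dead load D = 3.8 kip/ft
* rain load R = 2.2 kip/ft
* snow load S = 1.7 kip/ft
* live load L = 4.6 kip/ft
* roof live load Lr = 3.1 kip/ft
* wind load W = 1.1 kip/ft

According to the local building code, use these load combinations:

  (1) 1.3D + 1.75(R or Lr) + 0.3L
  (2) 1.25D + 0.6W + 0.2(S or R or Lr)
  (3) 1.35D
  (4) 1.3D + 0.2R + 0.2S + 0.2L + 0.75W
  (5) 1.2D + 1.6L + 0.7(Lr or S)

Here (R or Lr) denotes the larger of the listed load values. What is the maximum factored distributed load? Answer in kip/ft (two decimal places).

(R or Lr) → Lr = 3.1 kip/ft; (S or R or Lr) → Lr = 3.1 kip/ft; (Lr or S) → Lr = 3.1 kip/ft.
(1) 1.3(3.8) + 1.75(3.1) + 0.3(4.6) = 4.94 + 5.43 + 1.38 = 11.75
(2) 1.25(3.8) + 0.6(1.1) + 0.2(3.1) = 4.75 + 0.66 + 0.62 = 6.03
(3) 1.35(3.8) = 5.13
(4) 1.3(3.8) + 0.2(2.2) + 0.2(1.7) + 0.2(4.6) + 0.75(1.1) = 4.94 + 0.44 + 0.34 + 0.92 + 0.83 = 7.47
(5) 1.2(3.8) + 1.6(4.6) + 0.7(3.1) = 4.56 + 7.36 + 2.17 = 14.09
The controlling combination is 5, giving 14.09 kip/ft.

14.09 kip/ft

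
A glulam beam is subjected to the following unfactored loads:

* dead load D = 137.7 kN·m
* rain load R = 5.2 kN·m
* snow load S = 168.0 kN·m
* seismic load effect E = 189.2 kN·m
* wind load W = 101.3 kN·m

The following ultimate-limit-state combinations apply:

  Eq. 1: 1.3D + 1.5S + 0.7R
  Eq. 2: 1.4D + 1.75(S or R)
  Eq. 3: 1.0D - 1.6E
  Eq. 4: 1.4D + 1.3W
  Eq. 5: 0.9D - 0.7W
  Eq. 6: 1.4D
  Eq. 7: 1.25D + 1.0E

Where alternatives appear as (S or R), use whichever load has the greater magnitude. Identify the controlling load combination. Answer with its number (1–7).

Combination 2

(S or R) → S = 168.0 kN·m.
Eq. 1: 1.3(137.7) + 1.5(168.0) + 0.7(5.2) = 434.7
Eq. 2: 1.4(137.7) + 1.75(168.0) = 486.8
Eq. 3: 1.0(137.7) - 1.6(189.2) = -165.0
Eq. 4: 1.4(137.7) + 1.3(101.3) = 324.5
Eq. 5: 0.9(137.7) - 0.7(101.3) = 53.0
Eq. 6: 1.4(137.7) = 192.8
Eq. 7: 1.25(137.7) + 1.0(189.2) = 361.3
The largest value is 486.8 kN·m from combination 2.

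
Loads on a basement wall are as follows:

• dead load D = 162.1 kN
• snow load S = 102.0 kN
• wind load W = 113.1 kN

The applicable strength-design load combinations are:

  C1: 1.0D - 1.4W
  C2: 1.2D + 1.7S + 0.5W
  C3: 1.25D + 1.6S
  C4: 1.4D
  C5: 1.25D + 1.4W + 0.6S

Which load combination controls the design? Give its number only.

C1: 1.0(162.1) - 1.4(113.1) = 3.76
C2: 1.2(162.1) + 1.7(102.0) + 0.5(113.1) = 424.47
C3: 1.25(162.1) + 1.6(102.0) = 365.83
C4: 1.4(162.1) = 226.94
C5: 1.25(162.1) + 1.4(113.1) + 0.6(102.0) = 422.17
The largest value is 424.47 kN from combination 2.

Combination 2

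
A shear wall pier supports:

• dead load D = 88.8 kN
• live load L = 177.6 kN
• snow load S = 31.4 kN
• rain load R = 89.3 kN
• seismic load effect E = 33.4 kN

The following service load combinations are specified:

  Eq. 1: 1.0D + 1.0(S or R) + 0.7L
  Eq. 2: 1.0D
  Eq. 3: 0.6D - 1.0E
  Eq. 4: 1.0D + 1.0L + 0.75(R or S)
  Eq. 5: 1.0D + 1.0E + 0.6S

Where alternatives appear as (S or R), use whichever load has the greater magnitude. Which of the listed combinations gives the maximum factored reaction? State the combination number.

Combination 4

(S or R) → R = 89.3 kN; (R or S) → R = 89.3 kN.
Eq. 1: 1.0(88.8) + 1.0(89.3) + 0.7(177.6) = 88.80 + 89.30 + 124.32 = 302.42
Eq. 2: 1.0(88.8) = 88.80
Eq. 3: 0.6(88.8) - 1.0(33.4) = 53.28 - 33.40 = 19.88
Eq. 4: 1.0(88.8) + 1.0(177.6) + 0.75(89.3) = 88.80 + 177.60 + 66.98 = 333.38
Eq. 5: 1.0(88.8) + 1.0(33.4) + 0.6(31.4) = 88.80 + 33.40 + 18.84 = 141.04
The largest value is 333.38 kN from combination 4.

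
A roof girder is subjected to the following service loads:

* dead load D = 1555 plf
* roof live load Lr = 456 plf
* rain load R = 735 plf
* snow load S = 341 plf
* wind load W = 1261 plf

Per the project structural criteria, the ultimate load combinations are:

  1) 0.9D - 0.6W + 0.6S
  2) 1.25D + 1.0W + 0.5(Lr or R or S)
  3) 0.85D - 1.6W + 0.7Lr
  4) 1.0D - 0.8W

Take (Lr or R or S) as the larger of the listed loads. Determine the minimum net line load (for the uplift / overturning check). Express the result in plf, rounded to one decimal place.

-376.7 plf

(Lr or R or S) → R = 735 plf.
1) 0.9(1555) - 0.6(1261) + 0.6(341) = 1399.5 - 756.6 + 204.6 = 847.5
2) 1.25(1555) + 1.0(1261) + 0.5(735) = 1943.8 + 1261.0 + 367.5 = 3572.3
3) 0.85(1555) - 1.6(1261) + 0.7(456) = -376.7
4) 1.0(1555) - 0.8(1261) = 1555.0 - 1008.8 = 546.2
Combination 3 gives the minimum: -376.7 plf.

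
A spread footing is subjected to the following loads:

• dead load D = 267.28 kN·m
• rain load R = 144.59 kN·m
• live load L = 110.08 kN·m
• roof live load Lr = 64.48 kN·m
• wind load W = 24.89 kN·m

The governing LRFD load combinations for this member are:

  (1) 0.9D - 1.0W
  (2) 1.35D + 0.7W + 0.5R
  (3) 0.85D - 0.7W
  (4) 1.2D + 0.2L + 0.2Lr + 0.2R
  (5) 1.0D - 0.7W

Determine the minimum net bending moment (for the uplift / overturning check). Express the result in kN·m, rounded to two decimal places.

209.77 kN·m

(1) 0.9(267.28) - 1.0(24.89) = 215.66
(2) 1.35(267.28) + 0.7(24.89) + 0.5(144.59) = 450.55
(3) 0.85(267.28) - 0.7(24.89) = 209.77
(4) 1.2(267.28) + 0.2(110.08) + 0.2(64.48) + 0.2(144.59) = 384.57
(5) 1.0(267.28) - 0.7(24.89) = 249.86
Combination 3 gives the minimum: 209.77 kN·m.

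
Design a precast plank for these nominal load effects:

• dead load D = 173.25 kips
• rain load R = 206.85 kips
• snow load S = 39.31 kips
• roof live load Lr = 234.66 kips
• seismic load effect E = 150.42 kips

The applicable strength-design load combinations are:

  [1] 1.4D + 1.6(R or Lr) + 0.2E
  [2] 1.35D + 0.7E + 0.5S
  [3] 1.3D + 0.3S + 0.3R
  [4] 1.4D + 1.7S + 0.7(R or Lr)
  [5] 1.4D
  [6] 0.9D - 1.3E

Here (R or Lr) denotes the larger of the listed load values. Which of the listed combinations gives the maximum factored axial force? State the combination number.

Combination 1

(R or Lr) → Lr = 234.66 kips.
[1] 1.4(173.25) + 1.6(234.66) + 0.2(150.42) = 648.09
[2] 1.35(173.25) + 0.7(150.42) + 0.5(39.31) = 358.84
[3] 1.3(173.25) + 0.3(39.31) + 0.3(206.85) = 299.07
[4] 1.4(173.25) + 1.7(39.31) + 0.7(234.66) = 473.64
[5] 1.4(173.25) = 242.55
[6] 0.9(173.25) - 1.3(150.42) = -39.62
The largest value is 648.09 kips from combination 1.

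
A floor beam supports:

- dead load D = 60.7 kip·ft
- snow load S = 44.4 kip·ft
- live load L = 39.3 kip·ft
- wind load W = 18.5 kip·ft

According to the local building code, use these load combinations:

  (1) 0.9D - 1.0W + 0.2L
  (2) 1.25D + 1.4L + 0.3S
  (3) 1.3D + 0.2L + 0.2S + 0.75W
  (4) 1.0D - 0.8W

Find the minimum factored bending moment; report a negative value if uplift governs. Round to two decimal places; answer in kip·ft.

43.99 kip·ft

(1) 0.9(60.7) - 1.0(18.5) + 0.2(39.3) = 54.63 - 18.50 + 7.86 = 43.99
(2) 1.25(60.7) + 1.4(39.3) + 0.3(44.4) = 75.88 + 55.02 + 13.32 = 144.22
(3) 1.3(60.7) + 0.2(39.3) + 0.2(44.4) + 0.75(18.5) = 78.91 + 7.86 + 8.88 + 13.88 = 109.53
(4) 1.0(60.7) - 0.8(18.5) = 60.70 - 14.80 = 45.90
Combination 1 gives the minimum: 43.99 kip·ft.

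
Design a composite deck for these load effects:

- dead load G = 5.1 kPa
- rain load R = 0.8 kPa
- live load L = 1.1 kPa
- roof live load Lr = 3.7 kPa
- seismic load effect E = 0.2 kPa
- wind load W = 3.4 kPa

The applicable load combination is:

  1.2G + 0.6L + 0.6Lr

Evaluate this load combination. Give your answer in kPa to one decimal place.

9.0 kPa

1.2(5.1) + 0.6(1.1) + 0.6(3.7) = 9.0
q_u = 9.0 kPa.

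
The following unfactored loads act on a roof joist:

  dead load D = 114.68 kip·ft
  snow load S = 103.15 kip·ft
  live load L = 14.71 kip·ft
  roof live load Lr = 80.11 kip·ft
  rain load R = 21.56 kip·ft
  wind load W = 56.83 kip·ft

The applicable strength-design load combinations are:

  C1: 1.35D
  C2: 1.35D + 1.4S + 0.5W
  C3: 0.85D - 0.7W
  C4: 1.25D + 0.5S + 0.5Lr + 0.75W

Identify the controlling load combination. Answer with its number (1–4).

C1: 1.35(114.68) = 154.82
C2: 1.35(114.68) + 1.4(103.15) + 0.5(56.83) = 327.64
C3: 0.85(114.68) - 0.7(56.83) = 97.48 - 39.78 = 57.70
C4: 1.25(114.68) + 0.5(103.15) + 0.5(80.11) + 0.75(56.83) = 277.60
The largest value is 327.64 kip·ft from combination 2.

Combination 2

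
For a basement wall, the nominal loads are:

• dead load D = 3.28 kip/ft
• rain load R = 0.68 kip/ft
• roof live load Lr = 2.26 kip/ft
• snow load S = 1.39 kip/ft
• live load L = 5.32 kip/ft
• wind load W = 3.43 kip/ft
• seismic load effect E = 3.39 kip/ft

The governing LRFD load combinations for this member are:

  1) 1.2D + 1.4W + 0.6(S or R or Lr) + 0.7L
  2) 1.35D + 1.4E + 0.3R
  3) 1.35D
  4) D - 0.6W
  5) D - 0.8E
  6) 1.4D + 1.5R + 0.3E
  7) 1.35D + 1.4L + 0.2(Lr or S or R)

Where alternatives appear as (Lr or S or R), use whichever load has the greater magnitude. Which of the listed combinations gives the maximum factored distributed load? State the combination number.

(S or R or Lr) → Lr = 2.26 kip/ft; (Lr or S or R) → Lr = 2.26 kip/ft.
1) 1.2(3.28) + 1.4(3.43) + 0.6(2.26) + 0.7(5.32) = 3.94 + 4.80 + 1.36 + 3.72 = 13.82
2) 1.35(3.28) + 1.4(3.39) + 0.3(0.68) = 4.43 + 4.75 + 0.20 = 9.38
3) 1.35(3.28) = 4.43
4) 1.0(3.28) - 0.6(3.43) = 3.28 - 2.06 = 1.22
5) 1.0(3.28) - 0.8(3.39) = 3.28 - 2.71 = 0.57
6) 1.4(3.28) + 1.5(0.68) + 0.3(3.39) = 4.59 + 1.02 + 1.02 = 6.63
7) 1.35(3.28) + 1.4(5.32) + 0.2(2.26) = 4.43 + 7.45 + 0.45 = 12.33
The largest value is 13.82 kip/ft from combination 1.

Combination 1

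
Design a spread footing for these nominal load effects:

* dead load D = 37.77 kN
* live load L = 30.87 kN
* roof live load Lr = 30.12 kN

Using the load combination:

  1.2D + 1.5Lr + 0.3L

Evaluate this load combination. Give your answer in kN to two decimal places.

99.77 kN

1.2(37.77) + 1.5(30.12) + 0.3(30.87) = 99.77
P_u = 99.77 kN.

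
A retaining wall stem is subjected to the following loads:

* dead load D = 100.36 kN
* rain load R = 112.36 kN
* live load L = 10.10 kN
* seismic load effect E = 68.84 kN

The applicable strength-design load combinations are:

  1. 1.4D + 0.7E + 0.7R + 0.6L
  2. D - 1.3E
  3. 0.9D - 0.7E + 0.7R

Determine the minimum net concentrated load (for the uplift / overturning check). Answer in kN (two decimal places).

1. 1.4(100.36) + 0.7(68.84) + 0.7(112.36) + 0.6(10.10) = 140.50 + 48.19 + 78.65 + 6.06 = 273.40
2. 1.0(100.36) - 1.3(68.84) = 100.36 - 89.49 = 10.87
3. 0.9(100.36) - 0.7(68.84) + 0.7(112.36) = 120.79
Combination 2 gives the minimum: 10.87 kN.

10.87 kN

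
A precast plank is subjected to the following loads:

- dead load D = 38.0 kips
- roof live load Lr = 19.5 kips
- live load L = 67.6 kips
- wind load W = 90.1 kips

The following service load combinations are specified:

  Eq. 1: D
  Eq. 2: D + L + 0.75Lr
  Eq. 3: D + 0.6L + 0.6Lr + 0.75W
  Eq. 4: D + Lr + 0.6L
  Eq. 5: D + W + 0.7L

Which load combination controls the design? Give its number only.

Eq. 1: 1.0(38.0) = 38.00
Eq. 2: 1.0(38.0) + 1.0(67.6) + 0.75(19.5) = 38.00 + 67.60 + 14.63 = 120.23
Eq. 3: 1.0(38.0) + 0.6(67.6) + 0.6(19.5) + 0.75(90.1) = 38.00 + 40.56 + 11.70 + 67.58 = 157.84
Eq. 4: 1.0(38.0) + 1.0(19.5) + 0.6(67.6) = 38.00 + 19.50 + 40.56 = 98.06
Eq. 5: 1.0(38.0) + 1.0(90.1) + 0.7(67.6) = 38.00 + 90.10 + 47.32 = 175.42
The largest value is 175.42 kips from combination 5.

Combination 5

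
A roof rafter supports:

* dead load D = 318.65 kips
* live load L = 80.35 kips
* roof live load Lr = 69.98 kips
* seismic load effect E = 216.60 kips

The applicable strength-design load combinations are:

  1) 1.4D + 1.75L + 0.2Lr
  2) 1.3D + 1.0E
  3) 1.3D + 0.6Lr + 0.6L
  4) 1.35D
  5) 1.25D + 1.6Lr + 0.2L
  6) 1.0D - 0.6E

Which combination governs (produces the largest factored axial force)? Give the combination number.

Combination 2

1) 1.4(318.65) + 1.75(80.35) + 0.2(69.98) = 446.11 + 140.61 + 14.00 = 600.72
2) 1.3(318.65) + 1.0(216.60) = 414.25 + 216.60 = 630.85
3) 1.3(318.65) + 0.6(69.98) + 0.6(80.35) = 504.44
4) 1.35(318.65) = 430.18
5) 1.25(318.65) + 1.6(69.98) + 0.2(80.35) = 398.31 + 111.97 + 16.07 = 526.35
6) 1.0(318.65) - 0.6(216.60) = 318.65 - 129.96 = 188.69
The largest value is 630.85 kips from combination 2.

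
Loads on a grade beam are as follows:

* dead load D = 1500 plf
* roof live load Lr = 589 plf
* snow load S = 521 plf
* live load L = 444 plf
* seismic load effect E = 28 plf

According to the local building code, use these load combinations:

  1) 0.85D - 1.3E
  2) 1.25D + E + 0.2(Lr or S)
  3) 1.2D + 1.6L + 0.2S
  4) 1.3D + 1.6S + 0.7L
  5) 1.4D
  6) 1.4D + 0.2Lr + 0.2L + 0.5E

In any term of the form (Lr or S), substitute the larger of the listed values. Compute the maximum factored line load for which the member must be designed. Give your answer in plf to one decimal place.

3094.4 plf

(Lr or S) → Lr = 589 plf.
1) 0.85(1500) - 1.3(28) = 1275.0 - 36.4 = 1238.6
2) 1.25(1500) + 1.0(28) + 0.2(589) = 1875.0 + 28.0 + 117.8 = 2020.8
3) 1.2(1500) + 1.6(444) + 0.2(521) = 1800.0 + 710.4 + 104.2 = 2614.6
4) 1.3(1500) + 1.6(521) + 0.7(444) = 1950.0 + 833.6 + 310.8 = 3094.4
5) 1.4(1500) = 2100.0
6) 1.4(1500) + 0.2(589) + 0.2(444) + 0.5(28) = 2100.0 + 117.8 + 88.8 + 14.0 = 2320.6
The controlling combination is 4, giving 3094.4 plf.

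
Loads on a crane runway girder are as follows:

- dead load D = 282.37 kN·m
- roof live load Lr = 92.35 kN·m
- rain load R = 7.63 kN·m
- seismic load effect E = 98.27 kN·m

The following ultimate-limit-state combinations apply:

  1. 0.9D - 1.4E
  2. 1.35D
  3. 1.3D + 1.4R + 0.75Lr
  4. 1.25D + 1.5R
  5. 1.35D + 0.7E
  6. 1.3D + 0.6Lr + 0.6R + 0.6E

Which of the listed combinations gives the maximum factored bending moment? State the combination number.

1. 0.9(282.37) - 1.4(98.27) = 116.56
2. 1.35(282.37) = 381.20
3. 1.3(282.37) + 1.4(7.63) + 0.75(92.35) = 447.03
4. 1.25(282.37) + 1.5(7.63) = 352.96 + 11.45 = 364.41
5. 1.35(282.37) + 0.7(98.27) = 381.20 + 68.79 = 449.99
6. 1.3(282.37) + 0.6(92.35) + 0.6(7.63) + 0.6(98.27) = 367.08 + 55.41 + 4.58 + 58.96 = 486.03
The largest value is 486.03 kN·m from combination 6.

Combination 6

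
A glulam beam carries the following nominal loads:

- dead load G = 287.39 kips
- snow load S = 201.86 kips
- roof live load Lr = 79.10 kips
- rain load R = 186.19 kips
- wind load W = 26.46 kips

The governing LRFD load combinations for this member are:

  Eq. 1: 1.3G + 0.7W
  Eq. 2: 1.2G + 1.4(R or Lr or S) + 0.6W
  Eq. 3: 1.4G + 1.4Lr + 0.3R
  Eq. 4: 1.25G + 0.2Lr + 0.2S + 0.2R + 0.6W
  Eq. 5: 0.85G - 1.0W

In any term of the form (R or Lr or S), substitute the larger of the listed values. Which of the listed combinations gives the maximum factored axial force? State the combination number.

(R or Lr or S) → S = 201.86 kips.
Eq. 1: 1.3(287.39) + 0.7(26.46) = 373.61 + 18.52 = 392.13
Eq. 2: 1.2(287.39) + 1.4(201.86) + 0.6(26.46) = 344.87 + 282.60 + 15.88 = 643.35
Eq. 3: 1.4(287.39) + 1.4(79.10) + 0.3(186.19) = 568.94
Eq. 4: 1.25(287.39) + 0.2(79.10) + 0.2(201.86) + 0.2(186.19) + 0.6(26.46) = 468.54
Eq. 5: 0.85(287.39) - 1.0(26.46) = 244.28 - 26.46 = 217.82
The largest value is 643.35 kips from combination 2.

Combination 2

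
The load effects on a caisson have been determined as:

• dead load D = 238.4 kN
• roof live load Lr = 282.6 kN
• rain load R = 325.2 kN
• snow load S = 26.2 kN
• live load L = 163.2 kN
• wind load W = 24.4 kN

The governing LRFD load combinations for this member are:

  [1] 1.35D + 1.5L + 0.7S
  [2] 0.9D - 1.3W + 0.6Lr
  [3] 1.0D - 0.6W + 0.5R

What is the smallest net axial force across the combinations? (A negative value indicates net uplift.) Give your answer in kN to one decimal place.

352.4 kN

[1] 1.35(238.4) + 1.5(163.2) + 0.7(26.2) = 585.0
[2] 0.9(238.4) - 1.3(24.4) + 0.6(282.6) = 352.4
[3] 1.0(238.4) - 0.6(24.4) + 0.5(325.2) = 238.4 - 14.6 + 162.6 = 386.4
Combination 2 gives the minimum: 352.4 kN.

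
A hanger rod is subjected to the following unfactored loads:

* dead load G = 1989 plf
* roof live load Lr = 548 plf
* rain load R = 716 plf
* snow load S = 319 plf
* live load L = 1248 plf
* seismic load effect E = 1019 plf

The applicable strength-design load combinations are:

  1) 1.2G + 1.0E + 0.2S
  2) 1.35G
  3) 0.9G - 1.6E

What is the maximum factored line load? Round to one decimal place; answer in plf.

1) 1.2(1989) + 1.0(1019) + 0.2(319) = 2386.8 + 1019.0 + 63.8 = 3469.6
2) 1.35(1989) = 2685.2
3) 0.9(1989) - 1.6(1019) = 1790.1 - 1630.4 = 159.7
Combination 1 governs: w_u = 3469.6 plf.

3469.6 plf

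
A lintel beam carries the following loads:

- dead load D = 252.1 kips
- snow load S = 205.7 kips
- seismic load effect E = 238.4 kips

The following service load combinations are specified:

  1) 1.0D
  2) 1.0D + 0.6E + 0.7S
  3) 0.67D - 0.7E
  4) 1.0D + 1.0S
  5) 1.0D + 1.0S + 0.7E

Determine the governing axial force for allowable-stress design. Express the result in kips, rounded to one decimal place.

1) 1.0(252.1) = 252.1
2) 1.0(252.1) + 0.6(238.4) + 0.7(205.7) = 252.1 + 143.0 + 144.0 = 539.1
3) 0.67(252.1) - 0.7(238.4) = 168.9 - 166.9 = 2.0
4) 1.0(252.1) + 1.0(205.7) = 252.1 + 205.7 = 457.8
5) 1.0(252.1) + 1.0(205.7) + 0.7(238.4) = 252.1 + 205.7 + 166.9 = 624.7
Combination 5 governs: P = 624.7 kips.

624.7 kips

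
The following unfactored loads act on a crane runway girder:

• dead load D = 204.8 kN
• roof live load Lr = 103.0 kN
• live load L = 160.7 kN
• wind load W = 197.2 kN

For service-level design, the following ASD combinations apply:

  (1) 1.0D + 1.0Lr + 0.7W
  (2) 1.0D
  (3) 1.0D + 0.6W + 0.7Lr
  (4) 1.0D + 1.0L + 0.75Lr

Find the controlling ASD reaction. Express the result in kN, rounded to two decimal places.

(1) 1.0(204.8) + 1.0(103.0) + 0.7(197.2) = 204.80 + 103.00 + 138.04 = 445.84
(2) 1.0(204.8) = 204.80
(3) 1.0(204.8) + 0.6(197.2) + 0.7(103.0) = 204.80 + 118.32 + 72.10 = 395.22
(4) 1.0(204.8) + 1.0(160.7) + 0.75(103.0) = 204.80 + 160.70 + 77.25 = 442.75
Maximum is from combination 1.

445.84 kN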